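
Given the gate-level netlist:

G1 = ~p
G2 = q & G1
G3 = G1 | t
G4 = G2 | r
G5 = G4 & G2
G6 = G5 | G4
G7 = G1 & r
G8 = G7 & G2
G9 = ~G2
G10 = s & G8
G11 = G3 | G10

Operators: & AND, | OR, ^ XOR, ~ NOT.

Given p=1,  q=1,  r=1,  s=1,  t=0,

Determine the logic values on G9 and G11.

G1 = NOT p = NOT 1 = 0
G2 = q AND G1 = 1 AND 0 = 0
G3 = G1 OR t = 0 OR 0 = 0
G7 = G1 AND r = 0 AND 1 = 0
G8 = G7 AND G2 = 0 AND 0 = 0
G9 = NOT G2 = NOT 0 = 1
G10 = s AND G8 = 1 AND 0 = 0
G11 = G3 OR G10 = 0 OR 0 = 0

G9 = 1; G11 = 0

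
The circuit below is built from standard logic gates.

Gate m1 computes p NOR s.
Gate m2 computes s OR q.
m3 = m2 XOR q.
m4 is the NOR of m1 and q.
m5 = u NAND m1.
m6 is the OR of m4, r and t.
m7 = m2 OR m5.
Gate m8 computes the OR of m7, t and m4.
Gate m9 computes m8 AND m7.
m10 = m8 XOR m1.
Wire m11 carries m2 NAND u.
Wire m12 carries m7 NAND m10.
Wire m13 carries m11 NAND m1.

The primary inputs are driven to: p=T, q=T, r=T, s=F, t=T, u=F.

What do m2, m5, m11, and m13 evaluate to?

m2 = T, m5 = T, m11 = T, m13 = T

m1 = p NOR s = T NOR F = F
m2 = s OR q = F OR T = T
m5 = u NAND m1 = F NAND F = T
m11 = m2 NAND u = T NAND F = T
m13 = m11 NAND m1 = T NAND F = T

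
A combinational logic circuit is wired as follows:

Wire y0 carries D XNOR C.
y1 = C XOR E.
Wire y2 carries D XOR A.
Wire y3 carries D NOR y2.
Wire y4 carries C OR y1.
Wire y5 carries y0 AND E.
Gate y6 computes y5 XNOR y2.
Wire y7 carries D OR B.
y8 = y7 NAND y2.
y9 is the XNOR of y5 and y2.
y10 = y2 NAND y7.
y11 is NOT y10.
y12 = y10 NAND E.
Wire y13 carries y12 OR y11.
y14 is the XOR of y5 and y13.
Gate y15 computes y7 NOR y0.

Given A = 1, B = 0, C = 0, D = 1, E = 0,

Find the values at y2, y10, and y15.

y2 = 0  y10 = 1  y15 = 0

y0 = D XNOR C = 1 XNOR 0 = 0
y2 = D XOR A = 1 XOR 1 = 0
y7 = D OR B = 1 OR 0 = 1
y10 = y2 NAND y7 = 0 NAND 1 = 1
y15 = y7 NOR y0 = 1 NOR 0 = 0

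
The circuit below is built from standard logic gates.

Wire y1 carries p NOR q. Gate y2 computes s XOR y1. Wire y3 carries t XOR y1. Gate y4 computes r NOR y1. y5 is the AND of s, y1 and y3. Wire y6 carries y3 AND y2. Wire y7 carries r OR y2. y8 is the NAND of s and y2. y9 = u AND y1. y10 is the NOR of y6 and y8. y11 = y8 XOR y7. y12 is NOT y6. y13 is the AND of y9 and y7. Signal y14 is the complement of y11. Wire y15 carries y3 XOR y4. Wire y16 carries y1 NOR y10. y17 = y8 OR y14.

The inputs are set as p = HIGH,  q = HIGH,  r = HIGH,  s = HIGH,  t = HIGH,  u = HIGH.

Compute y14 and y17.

y14 = LOW; y17 = LOW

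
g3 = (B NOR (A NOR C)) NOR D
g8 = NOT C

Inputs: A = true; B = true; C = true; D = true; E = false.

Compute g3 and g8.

g3 = (true NOR (true NOR true)) NOR true = false
g8 = NOT true = false

g3 = false; g8 = false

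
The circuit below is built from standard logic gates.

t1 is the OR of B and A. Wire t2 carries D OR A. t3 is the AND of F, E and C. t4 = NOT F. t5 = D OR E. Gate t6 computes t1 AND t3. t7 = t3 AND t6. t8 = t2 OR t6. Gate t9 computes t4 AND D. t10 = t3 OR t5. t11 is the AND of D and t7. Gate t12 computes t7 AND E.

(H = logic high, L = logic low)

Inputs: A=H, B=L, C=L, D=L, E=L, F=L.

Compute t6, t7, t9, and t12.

t6 = L  t7 = L  t9 = L  t12 = L

t1 = B OR A = L OR H = H
t3 = F AND E AND C = L AND L AND L = L
t4 = NOT F = NOT L = H
t6 = t1 AND t3 = H AND L = L
t7 = t3 AND t6 = L AND L = L
t9 = t4 AND D = H AND L = L
t12 = t7 AND E = L AND L = L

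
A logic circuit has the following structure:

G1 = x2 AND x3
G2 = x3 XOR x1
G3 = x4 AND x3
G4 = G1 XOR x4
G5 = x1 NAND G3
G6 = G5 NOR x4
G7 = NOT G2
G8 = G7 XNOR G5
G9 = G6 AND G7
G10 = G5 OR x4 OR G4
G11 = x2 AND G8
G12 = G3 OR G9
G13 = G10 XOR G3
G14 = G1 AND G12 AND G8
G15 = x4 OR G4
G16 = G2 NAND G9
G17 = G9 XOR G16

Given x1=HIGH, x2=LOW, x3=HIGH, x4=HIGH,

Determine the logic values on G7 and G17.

G7 = HIGH  G17 = HIGH

G2 = x3 XOR x1 = HIGH XOR HIGH = LOW
G3 = x4 AND x3 = HIGH AND HIGH = HIGH
G5 = x1 NAND G3 = HIGH NAND HIGH = LOW
G6 = G5 NOR x4 = LOW NOR HIGH = LOW
G7 = NOT G2 = NOT LOW = HIGH
G9 = G6 AND G7 = LOW AND HIGH = LOW
G16 = G2 NAND G9 = LOW NAND LOW = HIGH
G17 = G9 XOR G16 = LOW XOR HIGH = HIGH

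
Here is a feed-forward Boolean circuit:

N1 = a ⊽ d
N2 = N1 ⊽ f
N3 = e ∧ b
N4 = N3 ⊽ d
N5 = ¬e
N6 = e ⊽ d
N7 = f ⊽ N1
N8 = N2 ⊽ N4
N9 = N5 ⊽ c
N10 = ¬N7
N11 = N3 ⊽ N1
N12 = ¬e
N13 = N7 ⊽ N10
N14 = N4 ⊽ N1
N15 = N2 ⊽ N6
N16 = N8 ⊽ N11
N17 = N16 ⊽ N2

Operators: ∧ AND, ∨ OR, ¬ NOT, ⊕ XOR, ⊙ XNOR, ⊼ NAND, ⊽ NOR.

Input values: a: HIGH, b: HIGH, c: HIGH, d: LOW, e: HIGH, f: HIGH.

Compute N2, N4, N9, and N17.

N2 = LOW; N4 = LOW; N9 = LOW; N17 = HIGH

N1 = a NOR d = HIGH NOR LOW = LOW
N2 = N1 NOR f = LOW NOR HIGH = LOW
N3 = e AND b = HIGH AND HIGH = HIGH
N4 = N3 NOR d = HIGH NOR LOW = LOW
N5 = NOT e = NOT HIGH = LOW
N8 = N2 NOR N4 = LOW NOR LOW = HIGH
N9 = N5 NOR c = LOW NOR HIGH = LOW
N11 = N3 NOR N1 = HIGH NOR LOW = LOW
N16 = N8 NOR N11 = HIGH NOR LOW = LOW
N17 = N16 NOR N2 = LOW NOR LOW = HIGH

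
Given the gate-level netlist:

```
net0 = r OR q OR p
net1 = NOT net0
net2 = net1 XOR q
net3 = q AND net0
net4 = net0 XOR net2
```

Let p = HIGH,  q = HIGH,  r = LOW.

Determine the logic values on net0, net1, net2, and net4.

net0 = HIGH; net1 = LOW; net2 = HIGH; net4 = LOW

net0 = r OR q OR p = LOW OR HIGH OR HIGH = HIGH
net1 = NOT net0 = NOT HIGH = LOW
net2 = net1 XOR q = LOW XOR HIGH = HIGH
net4 = net0 XOR net2 = HIGH XOR HIGH = LOW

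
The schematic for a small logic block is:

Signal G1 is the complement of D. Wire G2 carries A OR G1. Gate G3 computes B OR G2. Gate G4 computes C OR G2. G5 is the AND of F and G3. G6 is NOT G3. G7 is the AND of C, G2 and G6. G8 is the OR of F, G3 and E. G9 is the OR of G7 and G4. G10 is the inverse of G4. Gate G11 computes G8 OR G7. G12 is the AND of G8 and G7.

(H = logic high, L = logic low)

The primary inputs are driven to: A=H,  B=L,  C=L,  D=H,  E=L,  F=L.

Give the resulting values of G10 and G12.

G10 = L; G12 = L

G1 = NOT D = NOT H = L
G2 = A OR G1 = H OR L = H
G3 = B OR G2 = L OR H = H
G4 = C OR G2 = L OR H = H
G6 = NOT G3 = NOT H = L
G7 = C AND G2 AND G6 = L AND H AND L = L
G8 = F OR G3 OR E = L OR H OR L = H
G10 = NOT G4 = NOT H = L
G12 = G8 AND G7 = H AND L = L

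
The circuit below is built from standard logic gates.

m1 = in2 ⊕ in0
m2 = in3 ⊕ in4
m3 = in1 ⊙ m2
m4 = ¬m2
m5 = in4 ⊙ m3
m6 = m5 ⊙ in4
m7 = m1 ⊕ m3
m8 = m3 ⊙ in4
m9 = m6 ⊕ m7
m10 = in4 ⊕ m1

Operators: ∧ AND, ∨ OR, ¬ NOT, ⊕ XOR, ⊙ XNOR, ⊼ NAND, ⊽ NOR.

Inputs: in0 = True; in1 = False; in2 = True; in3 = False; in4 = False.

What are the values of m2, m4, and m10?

m1 = in2 XOR in0 = True XOR True = False
m2 = in3 XOR in4 = False XOR False = False
m4 = NOT m2 = NOT False = True
m10 = in4 XOR m1 = False XOR False = False

m2 = False, m4 = True, m10 = False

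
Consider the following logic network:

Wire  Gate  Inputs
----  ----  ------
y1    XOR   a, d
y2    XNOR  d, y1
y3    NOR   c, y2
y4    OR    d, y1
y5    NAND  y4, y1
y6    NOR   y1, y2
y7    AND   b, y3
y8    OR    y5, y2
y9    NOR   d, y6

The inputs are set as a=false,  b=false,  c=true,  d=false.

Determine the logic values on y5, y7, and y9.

y1 = a XOR d = false XOR false = false
y2 = d XNOR y1 = false XNOR false = true
y3 = c NOR y2 = true NOR true = false
y4 = d OR y1 = false OR false = false
y5 = y4 NAND y1 = false NAND false = true
y6 = y1 NOR y2 = false NOR true = false
y7 = b AND y3 = false AND false = false
y9 = d NOR y6 = false NOR false = true

y5 = true, y7 = false, y9 = true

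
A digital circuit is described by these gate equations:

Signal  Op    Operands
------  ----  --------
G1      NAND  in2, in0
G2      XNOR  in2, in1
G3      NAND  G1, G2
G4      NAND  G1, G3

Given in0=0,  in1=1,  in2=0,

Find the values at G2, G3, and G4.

G1 = in2 NAND in0 = 0 NAND 0 = 1
G2 = in2 XNOR in1 = 0 XNOR 1 = 0
G3 = G1 NAND G2 = 1 NAND 0 = 1
G4 = G1 NAND G3 = 1 NAND 1 = 0

G2 = 0, G3 = 1, G4 = 0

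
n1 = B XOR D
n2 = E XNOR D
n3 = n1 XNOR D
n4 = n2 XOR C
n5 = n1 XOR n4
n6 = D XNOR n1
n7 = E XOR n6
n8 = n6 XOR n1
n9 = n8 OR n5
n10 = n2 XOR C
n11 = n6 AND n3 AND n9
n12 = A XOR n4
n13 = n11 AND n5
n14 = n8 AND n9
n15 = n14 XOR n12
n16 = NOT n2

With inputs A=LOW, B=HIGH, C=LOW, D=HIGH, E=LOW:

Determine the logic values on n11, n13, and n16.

n1 = B XOR D = HIGH XOR HIGH = LOW
n2 = E XNOR D = LOW XNOR HIGH = LOW
n3 = n1 XNOR D = LOW XNOR HIGH = LOW
n4 = n2 XOR C = LOW XOR LOW = LOW
n5 = n1 XOR n4 = LOW XOR LOW = LOW
n6 = D XNOR n1 = HIGH XNOR LOW = LOW
n8 = n6 XOR n1 = LOW XOR LOW = LOW
n9 = n8 OR n5 = LOW OR LOW = LOW
n11 = n6 AND n3 AND n9 = LOW AND LOW AND LOW = LOW
n13 = n11 AND n5 = LOW AND LOW = LOW
n16 = NOT n2 = NOT LOW = HIGH

n11 = LOW  n13 = LOW  n16 = HIGH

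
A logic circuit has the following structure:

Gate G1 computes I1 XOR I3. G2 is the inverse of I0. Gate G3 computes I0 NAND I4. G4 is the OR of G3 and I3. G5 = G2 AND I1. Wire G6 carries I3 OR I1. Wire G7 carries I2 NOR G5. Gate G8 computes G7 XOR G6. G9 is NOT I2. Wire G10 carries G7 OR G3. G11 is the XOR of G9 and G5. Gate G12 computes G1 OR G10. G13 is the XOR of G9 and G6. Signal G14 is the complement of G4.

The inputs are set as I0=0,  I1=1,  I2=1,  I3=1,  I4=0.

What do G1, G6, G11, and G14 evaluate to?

G1 = 0, G6 = 1, G11 = 1, G14 = 0

G1 = I1 XOR I3 = 1 XOR 1 = 0
G2 = NOT I0 = NOT 0 = 1
G3 = I0 NAND I4 = 0 NAND 0 = 1
G4 = G3 OR I3 = 1 OR 1 = 1
G5 = G2 AND I1 = 1 AND 1 = 1
G6 = I3 OR I1 = 1 OR 1 = 1
G9 = NOT I2 = NOT 1 = 0
G11 = G9 XOR G5 = 0 XOR 1 = 1
G14 = NOT G4 = NOT 1 = 0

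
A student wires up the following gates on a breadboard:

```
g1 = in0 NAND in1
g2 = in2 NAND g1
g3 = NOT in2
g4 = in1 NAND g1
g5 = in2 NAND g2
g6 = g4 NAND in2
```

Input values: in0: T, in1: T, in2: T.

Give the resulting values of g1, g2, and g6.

g1 = F  g2 = T  g6 = F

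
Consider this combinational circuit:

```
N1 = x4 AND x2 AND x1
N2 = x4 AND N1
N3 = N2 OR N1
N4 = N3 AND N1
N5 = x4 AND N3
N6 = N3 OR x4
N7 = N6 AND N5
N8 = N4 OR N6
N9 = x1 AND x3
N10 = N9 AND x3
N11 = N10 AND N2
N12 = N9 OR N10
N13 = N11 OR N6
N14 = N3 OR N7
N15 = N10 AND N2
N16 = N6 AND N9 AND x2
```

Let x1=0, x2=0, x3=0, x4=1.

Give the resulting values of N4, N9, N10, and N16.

N1 = x4 AND x2 AND x1 = 1 AND 0 AND 0 = 0
N2 = x4 AND N1 = 1 AND 0 = 0
N3 = N2 OR N1 = 0 OR 0 = 0
N4 = N3 AND N1 = 0 AND 0 = 0
N6 = N3 OR x4 = 0 OR 1 = 1
N9 = x1 AND x3 = 0 AND 0 = 0
N10 = N9 AND x3 = 0 AND 0 = 0
N16 = N6 AND N9 AND x2 = 1 AND 0 AND 0 = 0

N4 = 0, N9 = 0, N10 = 0, N16 = 0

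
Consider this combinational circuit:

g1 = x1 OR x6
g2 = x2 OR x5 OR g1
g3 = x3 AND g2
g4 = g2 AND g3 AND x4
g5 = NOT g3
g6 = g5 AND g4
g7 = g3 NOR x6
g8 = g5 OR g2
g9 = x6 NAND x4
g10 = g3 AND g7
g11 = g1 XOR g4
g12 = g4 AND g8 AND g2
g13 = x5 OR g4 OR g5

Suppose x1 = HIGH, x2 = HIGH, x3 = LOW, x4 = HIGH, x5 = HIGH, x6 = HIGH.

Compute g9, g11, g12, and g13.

g9 = LOW  g11 = HIGH  g12 = LOW  g13 = HIGH

g1 = x1 OR x6 = HIGH OR HIGH = HIGH
g2 = x2 OR x5 OR g1 = HIGH OR HIGH OR HIGH = HIGH
g3 = x3 AND g2 = LOW AND HIGH = LOW
g4 = g2 AND g3 AND x4 = HIGH AND LOW AND HIGH = LOW
g5 = NOT g3 = NOT LOW = HIGH
g8 = g5 OR g2 = HIGH OR HIGH = HIGH
g9 = x6 NAND x4 = HIGH NAND HIGH = LOW
g11 = g1 XOR g4 = HIGH XOR LOW = HIGH
g12 = g4 AND g8 AND g2 = LOW AND HIGH AND HIGH = LOW
g13 = x5 OR g4 OR g5 = HIGH OR LOW OR HIGH = HIGH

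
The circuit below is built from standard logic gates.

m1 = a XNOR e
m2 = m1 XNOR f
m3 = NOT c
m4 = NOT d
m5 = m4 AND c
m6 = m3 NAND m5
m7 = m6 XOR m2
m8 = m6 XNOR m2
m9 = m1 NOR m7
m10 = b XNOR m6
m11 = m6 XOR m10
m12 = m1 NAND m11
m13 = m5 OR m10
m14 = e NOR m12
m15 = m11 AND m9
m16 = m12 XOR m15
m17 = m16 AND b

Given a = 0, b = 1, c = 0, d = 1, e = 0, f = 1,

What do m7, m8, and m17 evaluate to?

m1 = a XNOR e = 0 XNOR 0 = 1
m2 = m1 XNOR f = 1 XNOR 1 = 1
m3 = NOT c = NOT 0 = 1
m4 = NOT d = NOT 1 = 0
m5 = m4 AND c = 0 AND 0 = 0
m6 = m3 NAND m5 = 1 NAND 0 = 1
m7 = m6 XOR m2 = 1 XOR 1 = 0
m8 = m6 XNOR m2 = 1 XNOR 1 = 1
m9 = m1 NOR m7 = 1 NOR 0 = 0
m10 = b XNOR m6 = 1 XNOR 1 = 1
m11 = m6 XOR m10 = 1 XOR 1 = 0
m12 = m1 NAND m11 = 1 NAND 0 = 1
m15 = m11 AND m9 = 0 AND 0 = 0
m16 = m12 XOR m15 = 1 XOR 0 = 1
m17 = m16 AND b = 1 AND 1 = 1

m7 = 0, m8 = 1, m17 = 1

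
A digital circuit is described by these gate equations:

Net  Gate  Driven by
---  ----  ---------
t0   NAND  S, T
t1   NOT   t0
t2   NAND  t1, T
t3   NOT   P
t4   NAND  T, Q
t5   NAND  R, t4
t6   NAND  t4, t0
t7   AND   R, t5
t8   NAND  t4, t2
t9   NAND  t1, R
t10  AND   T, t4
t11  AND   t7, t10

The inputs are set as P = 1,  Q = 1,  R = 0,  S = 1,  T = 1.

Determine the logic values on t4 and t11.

t4 = T NAND Q = 1 NAND 1 = 0
t5 = R NAND t4 = 0 NAND 0 = 1
t7 = R AND t5 = 0 AND 1 = 0
t10 = T AND t4 = 1 AND 0 = 0
t11 = t7 AND t10 = 0 AND 0 = 0

t4 = 0; t11 = 0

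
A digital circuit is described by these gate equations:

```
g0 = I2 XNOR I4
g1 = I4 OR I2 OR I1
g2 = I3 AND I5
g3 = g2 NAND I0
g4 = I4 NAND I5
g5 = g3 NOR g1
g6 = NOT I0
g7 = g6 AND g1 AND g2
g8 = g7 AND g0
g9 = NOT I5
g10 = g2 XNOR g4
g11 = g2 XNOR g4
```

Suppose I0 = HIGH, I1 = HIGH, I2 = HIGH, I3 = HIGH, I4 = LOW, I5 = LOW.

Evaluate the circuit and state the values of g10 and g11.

g10 = LOW, g11 = LOW

g2 = I3 AND I5 = HIGH AND LOW = LOW
g4 = I4 NAND I5 = LOW NAND LOW = HIGH
g10 = g2 XNOR g4 = LOW XNOR HIGH = LOW
g11 = g2 XNOR g4 = LOW XNOR HIGH = LOW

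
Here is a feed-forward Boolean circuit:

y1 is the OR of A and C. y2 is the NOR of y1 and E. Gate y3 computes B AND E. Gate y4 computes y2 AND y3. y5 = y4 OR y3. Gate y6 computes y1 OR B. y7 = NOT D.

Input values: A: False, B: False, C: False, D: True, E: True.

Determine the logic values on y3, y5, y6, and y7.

y1 = A OR C = False OR False = False
y2 = y1 NOR E = False NOR True = False
y3 = B AND E = False AND True = False
y4 = y2 AND y3 = False AND False = False
y5 = y4 OR y3 = False OR False = False
y6 = y1 OR B = False OR False = False
y7 = NOT D = NOT True = False

y3 = False; y5 = False; y6 = False; y7 = False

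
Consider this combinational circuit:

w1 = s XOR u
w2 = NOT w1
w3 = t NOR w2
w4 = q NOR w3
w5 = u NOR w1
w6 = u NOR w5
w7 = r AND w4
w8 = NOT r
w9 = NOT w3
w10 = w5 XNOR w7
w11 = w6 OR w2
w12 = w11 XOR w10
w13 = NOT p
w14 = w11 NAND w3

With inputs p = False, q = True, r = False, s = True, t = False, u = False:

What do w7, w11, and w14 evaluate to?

w7 = False, w11 = True, w14 = False

w1 = s XOR u = True XOR False = True
w2 = NOT w1 = NOT True = False
w3 = t NOR w2 = False NOR False = True
w4 = q NOR w3 = True NOR True = False
w5 = u NOR w1 = False NOR True = False
w6 = u NOR w5 = False NOR False = True
w7 = r AND w4 = False AND False = False
w11 = w6 OR w2 = True OR False = True
w14 = w11 NAND w3 = True NAND True = False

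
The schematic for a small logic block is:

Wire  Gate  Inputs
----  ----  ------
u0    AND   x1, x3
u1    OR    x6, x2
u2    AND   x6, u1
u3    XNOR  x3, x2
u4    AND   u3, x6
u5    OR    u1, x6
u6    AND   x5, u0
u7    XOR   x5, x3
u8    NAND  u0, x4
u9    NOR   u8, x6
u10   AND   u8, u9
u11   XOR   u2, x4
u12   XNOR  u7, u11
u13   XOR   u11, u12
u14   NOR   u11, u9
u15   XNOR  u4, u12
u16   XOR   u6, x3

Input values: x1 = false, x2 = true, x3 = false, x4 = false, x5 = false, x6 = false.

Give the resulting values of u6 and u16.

u0 = x1 AND x3 = false AND false = false
u6 = x5 AND u0 = false AND false = false
u16 = u6 XOR x3 = false XOR false = false

u6 = false; u16 = false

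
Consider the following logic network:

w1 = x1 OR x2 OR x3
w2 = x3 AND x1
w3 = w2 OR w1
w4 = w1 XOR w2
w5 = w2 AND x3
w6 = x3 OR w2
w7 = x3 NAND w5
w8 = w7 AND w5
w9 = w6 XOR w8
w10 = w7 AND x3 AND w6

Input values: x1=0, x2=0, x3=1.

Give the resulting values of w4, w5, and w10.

w4 = 1  w5 = 0  w10 = 1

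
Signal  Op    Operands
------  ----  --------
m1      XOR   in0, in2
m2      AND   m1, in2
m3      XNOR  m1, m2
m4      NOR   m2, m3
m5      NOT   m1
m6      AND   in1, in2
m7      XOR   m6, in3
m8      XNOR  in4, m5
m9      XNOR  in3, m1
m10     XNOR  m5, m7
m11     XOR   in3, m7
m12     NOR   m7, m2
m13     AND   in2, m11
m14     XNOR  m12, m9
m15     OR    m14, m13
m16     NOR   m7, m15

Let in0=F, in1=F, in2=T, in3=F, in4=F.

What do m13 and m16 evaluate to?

m1 = in0 XOR in2 = F XOR T = T
m2 = m1 AND in2 = T AND T = T
m6 = in1 AND in2 = F AND T = F
m7 = m6 XOR in3 = F XOR F = F
m9 = in3 XNOR m1 = F XNOR T = F
m11 = in3 XOR m7 = F XOR F = F
m12 = m7 NOR m2 = F NOR T = F
m13 = in2 AND m11 = T AND F = F
m14 = m12 XNOR m9 = F XNOR F = T
m15 = m14 OR m13 = T OR F = T
m16 = m7 NOR m15 = F NOR T = F

m13 = F, m16 = F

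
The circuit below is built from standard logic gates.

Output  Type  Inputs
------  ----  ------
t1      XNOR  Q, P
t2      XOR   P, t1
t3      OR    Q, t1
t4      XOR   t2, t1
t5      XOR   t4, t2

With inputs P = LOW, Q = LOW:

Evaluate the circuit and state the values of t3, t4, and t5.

t3 = HIGH; t4 = LOW; t5 = HIGH

t1 = Q XNOR P = LOW XNOR LOW = HIGH
t2 = P XOR t1 = LOW XOR HIGH = HIGH
t3 = Q OR t1 = LOW OR HIGH = HIGH
t4 = t2 XOR t1 = HIGH XOR HIGH = LOW
t5 = t4 XOR t2 = LOW XOR HIGH = HIGH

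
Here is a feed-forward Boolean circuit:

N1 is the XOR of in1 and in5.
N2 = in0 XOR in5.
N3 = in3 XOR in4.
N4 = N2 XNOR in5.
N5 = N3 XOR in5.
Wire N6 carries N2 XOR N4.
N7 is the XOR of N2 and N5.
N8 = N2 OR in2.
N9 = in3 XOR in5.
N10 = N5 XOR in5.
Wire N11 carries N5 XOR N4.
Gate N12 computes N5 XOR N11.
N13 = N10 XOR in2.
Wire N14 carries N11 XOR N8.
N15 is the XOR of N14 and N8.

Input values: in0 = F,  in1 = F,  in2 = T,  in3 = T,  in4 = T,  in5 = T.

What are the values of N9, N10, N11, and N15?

N9 = F, N10 = F, N11 = F, N15 = F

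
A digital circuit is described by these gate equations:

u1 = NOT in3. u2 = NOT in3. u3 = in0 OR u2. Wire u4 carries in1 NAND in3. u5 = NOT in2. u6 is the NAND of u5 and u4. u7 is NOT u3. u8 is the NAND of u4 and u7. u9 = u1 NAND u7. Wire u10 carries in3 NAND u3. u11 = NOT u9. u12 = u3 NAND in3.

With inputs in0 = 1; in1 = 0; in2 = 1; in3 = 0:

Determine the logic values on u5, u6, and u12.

u2 = NOT in3 = NOT 0 = 1
u3 = in0 OR u2 = 1 OR 1 = 1
u4 = in1 NAND in3 = 0 NAND 0 = 1
u5 = NOT in2 = NOT 1 = 0
u6 = u5 NAND u4 = 0 NAND 1 = 1
u12 = u3 NAND in3 = 1 NAND 0 = 1

u5 = 0  u6 = 1  u12 = 1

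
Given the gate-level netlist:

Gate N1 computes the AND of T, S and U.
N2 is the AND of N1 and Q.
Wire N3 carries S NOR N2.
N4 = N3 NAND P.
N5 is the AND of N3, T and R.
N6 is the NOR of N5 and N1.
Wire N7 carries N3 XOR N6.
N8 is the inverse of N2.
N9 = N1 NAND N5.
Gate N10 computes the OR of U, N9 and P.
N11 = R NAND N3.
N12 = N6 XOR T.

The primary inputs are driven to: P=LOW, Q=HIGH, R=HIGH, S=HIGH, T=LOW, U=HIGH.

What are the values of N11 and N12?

N1 = T AND S AND U = LOW AND HIGH AND HIGH = LOW
N2 = N1 AND Q = LOW AND HIGH = LOW
N3 = S NOR N2 = HIGH NOR LOW = LOW
N5 = N3 AND T AND R = LOW AND LOW AND HIGH = LOW
N6 = N5 NOR N1 = LOW NOR LOW = HIGH
N11 = R NAND N3 = HIGH NAND LOW = HIGH
N12 = N6 XOR T = HIGH XOR LOW = HIGH

N11 = HIGH  N12 = HIGH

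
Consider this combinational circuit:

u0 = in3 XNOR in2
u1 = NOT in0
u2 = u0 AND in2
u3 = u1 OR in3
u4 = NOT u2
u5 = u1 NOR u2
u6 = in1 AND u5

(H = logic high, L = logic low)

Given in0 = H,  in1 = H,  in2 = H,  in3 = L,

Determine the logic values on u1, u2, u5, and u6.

u0 = in3 XNOR in2 = L XNOR H = L
u1 = NOT in0 = NOT H = L
u2 = u0 AND in2 = L AND H = L
u5 = u1 NOR u2 = L NOR L = H
u6 = in1 AND u5 = H AND H = H

u1 = L, u2 = L, u5 = H, u6 = H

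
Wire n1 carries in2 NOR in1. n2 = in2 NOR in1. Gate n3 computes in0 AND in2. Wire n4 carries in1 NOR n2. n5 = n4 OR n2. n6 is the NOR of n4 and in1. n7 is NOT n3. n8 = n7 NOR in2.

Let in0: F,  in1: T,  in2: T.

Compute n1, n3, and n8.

n1 = in2 NOR in1 = T NOR T = F
n3 = in0 AND in2 = F AND T = F
n7 = NOT n3 = NOT F = T
n8 = n7 NOR in2 = T NOR T = F

n1 = F, n3 = F, n8 = F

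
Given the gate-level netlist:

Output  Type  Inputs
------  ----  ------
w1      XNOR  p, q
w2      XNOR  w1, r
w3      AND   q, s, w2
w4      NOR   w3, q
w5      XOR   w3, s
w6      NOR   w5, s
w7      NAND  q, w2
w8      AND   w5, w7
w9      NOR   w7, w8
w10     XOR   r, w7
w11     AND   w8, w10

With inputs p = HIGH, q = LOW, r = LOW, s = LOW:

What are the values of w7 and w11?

w7 = HIGH  w11 = LOW

w1 = p XNOR q = HIGH XNOR LOW = LOW
w2 = w1 XNOR r = LOW XNOR LOW = HIGH
w3 = q AND s AND w2 = LOW AND LOW AND HIGH = LOW
w5 = w3 XOR s = LOW XOR LOW = LOW
w7 = q NAND w2 = LOW NAND HIGH = HIGH
w8 = w5 AND w7 = LOW AND HIGH = LOW
w10 = r XOR w7 = LOW XOR HIGH = HIGH
w11 = w8 AND w10 = LOW AND HIGH = LOW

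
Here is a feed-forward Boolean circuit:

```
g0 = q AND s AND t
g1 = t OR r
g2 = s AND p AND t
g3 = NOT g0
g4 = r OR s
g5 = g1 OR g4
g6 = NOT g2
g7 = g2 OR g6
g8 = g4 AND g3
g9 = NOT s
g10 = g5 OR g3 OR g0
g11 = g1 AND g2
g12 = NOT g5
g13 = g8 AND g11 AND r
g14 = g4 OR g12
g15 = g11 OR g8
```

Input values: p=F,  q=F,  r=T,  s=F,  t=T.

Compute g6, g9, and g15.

g0 = q AND s AND t = F AND F AND T = F
g1 = t OR r = T OR T = T
g2 = s AND p AND t = F AND F AND T = F
g3 = NOT g0 = NOT F = T
g4 = r OR s = T OR F = T
g6 = NOT g2 = NOT F = T
g8 = g4 AND g3 = T AND T = T
g9 = NOT s = NOT F = T
g11 = g1 AND g2 = T AND F = F
g15 = g11 OR g8 = F OR T = T

g6 = T; g9 = T; g15 = T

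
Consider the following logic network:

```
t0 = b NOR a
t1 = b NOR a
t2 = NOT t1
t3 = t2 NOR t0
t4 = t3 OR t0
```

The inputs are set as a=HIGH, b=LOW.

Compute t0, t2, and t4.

t0 = LOW, t2 = HIGH, t4 = LOW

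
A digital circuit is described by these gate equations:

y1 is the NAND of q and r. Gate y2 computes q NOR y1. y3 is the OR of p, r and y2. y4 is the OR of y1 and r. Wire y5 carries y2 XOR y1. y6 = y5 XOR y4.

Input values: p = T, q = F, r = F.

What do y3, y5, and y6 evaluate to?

y1 = q NAND r = F NAND F = T
y2 = q NOR y1 = F NOR T = F
y3 = p OR r OR y2 = T OR F OR F = T
y4 = y1 OR r = T OR F = T
y5 = y2 XOR y1 = F XOR T = T
y6 = y5 XOR y4 = T XOR T = F

y3 = T, y5 = T, y6 = F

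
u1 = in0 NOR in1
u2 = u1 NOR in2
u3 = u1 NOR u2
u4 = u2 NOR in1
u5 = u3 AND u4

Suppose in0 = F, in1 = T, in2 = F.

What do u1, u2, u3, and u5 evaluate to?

u1 = F; u2 = T; u3 = F; u5 = F

u1 = in0 NOR in1 = F NOR T = F
u2 = u1 NOR in2 = F NOR F = T
u3 = u1 NOR u2 = F NOR T = F
u4 = u2 NOR in1 = T NOR T = F
u5 = u3 AND u4 = F AND F = F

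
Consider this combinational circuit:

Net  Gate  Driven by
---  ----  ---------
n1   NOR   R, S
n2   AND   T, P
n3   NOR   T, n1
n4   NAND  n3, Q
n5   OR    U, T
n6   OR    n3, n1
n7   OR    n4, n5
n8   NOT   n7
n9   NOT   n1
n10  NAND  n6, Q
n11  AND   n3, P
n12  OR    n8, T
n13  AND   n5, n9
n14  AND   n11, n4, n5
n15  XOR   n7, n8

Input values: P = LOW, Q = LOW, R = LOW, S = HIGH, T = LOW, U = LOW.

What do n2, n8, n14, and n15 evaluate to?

n2 = LOW, n8 = LOW, n14 = LOW, n15 = HIGH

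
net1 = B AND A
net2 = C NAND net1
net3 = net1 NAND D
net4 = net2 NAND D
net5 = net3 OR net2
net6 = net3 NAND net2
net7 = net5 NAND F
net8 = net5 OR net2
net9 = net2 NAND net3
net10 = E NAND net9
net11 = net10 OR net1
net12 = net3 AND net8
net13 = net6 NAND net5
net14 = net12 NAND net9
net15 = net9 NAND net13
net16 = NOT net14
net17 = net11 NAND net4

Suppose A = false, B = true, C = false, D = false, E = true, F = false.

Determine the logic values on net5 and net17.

net1 = B AND A = true AND false = false
net2 = C NAND net1 = false NAND false = true
net3 = net1 NAND D = false NAND false = true
net4 = net2 NAND D = true NAND false = true
net5 = net3 OR net2 = true OR true = true
net9 = net2 NAND net3 = true NAND true = false
net10 = E NAND net9 = true NAND false = true
net11 = net10 OR net1 = true OR false = true
net17 = net11 NAND net4 = true NAND true = false

net5 = true, net17 = false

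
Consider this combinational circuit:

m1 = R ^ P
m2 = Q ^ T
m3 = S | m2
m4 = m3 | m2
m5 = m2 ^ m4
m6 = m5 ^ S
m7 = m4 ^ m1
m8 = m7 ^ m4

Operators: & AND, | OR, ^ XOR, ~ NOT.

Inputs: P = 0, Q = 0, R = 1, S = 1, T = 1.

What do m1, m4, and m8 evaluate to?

m1 = R XOR P = 1 XOR 0 = 1
m2 = Q XOR T = 0 XOR 1 = 1
m3 = S OR m2 = 1 OR 1 = 1
m4 = m3 OR m2 = 1 OR 1 = 1
m7 = m4 XOR m1 = 1 XOR 1 = 0
m8 = m7 XOR m4 = 0 XOR 1 = 1

m1 = 1  m4 = 1  m8 = 1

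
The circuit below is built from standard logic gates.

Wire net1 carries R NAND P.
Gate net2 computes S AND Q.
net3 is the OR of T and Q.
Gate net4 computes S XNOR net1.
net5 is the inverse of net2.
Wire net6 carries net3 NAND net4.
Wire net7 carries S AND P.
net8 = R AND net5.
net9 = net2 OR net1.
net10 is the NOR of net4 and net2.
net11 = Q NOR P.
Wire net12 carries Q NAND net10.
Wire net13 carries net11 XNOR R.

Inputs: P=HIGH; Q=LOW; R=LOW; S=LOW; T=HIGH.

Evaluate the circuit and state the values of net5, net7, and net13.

net5 = HIGH, net7 = LOW, net13 = HIGH

net2 = S AND Q = LOW AND LOW = LOW
net5 = NOT net2 = NOT LOW = HIGH
net7 = S AND P = LOW AND HIGH = LOW
net11 = Q NOR P = LOW NOR HIGH = LOW
net13 = net11 XNOR R = LOW XNOR LOW = HIGH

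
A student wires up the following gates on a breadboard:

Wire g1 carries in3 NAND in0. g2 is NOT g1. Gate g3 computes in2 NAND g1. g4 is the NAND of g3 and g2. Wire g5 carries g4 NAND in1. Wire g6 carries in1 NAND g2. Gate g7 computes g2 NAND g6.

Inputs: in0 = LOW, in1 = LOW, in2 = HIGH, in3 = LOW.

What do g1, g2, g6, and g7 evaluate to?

g1 = in3 NAND in0 = LOW NAND LOW = HIGH
g2 = NOT g1 = NOT HIGH = LOW
g6 = in1 NAND g2 = LOW NAND LOW = HIGH
g7 = g2 NAND g6 = LOW NAND HIGH = HIGH

g1 = HIGH; g2 = LOW; g6 = HIGH; g7 = HIGH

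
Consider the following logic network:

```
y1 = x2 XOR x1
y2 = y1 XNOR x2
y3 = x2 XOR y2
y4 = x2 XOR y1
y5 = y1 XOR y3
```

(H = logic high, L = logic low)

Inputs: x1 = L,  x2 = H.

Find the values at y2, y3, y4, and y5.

y2 = H, y3 = L, y4 = L, y5 = H

y1 = x2 XOR x1 = H XOR L = H
y2 = y1 XNOR x2 = H XNOR H = H
y3 = x2 XOR y2 = H XOR H = L
y4 = x2 XOR y1 = H XOR H = L
y5 = y1 XOR y3 = H XOR L = H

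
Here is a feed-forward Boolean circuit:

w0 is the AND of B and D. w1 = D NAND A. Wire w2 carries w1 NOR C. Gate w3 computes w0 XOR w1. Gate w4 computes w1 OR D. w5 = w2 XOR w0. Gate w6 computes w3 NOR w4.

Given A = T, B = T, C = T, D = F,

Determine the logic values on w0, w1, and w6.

w0 = F  w1 = T  w6 = F

w0 = B AND D = T AND F = F
w1 = D NAND A = F NAND T = T
w3 = w0 XOR w1 = F XOR T = T
w4 = w1 OR D = T OR F = T
w6 = w3 NOR w4 = T NOR T = F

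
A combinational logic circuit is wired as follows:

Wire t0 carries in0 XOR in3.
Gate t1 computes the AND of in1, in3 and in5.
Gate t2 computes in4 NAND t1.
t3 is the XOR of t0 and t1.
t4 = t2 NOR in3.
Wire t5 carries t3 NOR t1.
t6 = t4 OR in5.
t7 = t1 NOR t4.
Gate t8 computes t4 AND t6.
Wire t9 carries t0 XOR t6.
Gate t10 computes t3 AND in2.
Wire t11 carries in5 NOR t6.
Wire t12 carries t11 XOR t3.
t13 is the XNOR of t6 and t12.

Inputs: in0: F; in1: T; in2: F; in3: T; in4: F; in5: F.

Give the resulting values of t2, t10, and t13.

t0 = in0 XOR in3 = F XOR T = T
t1 = in1 AND in3 AND in5 = T AND T AND F = F
t2 = in4 NAND t1 = F NAND F = T
t3 = t0 XOR t1 = T XOR F = T
t4 = t2 NOR in3 = T NOR T = F
t6 = t4 OR in5 = F OR F = F
t10 = t3 AND in2 = T AND F = F
t11 = in5 NOR t6 = F NOR F = T
t12 = t11 XOR t3 = T XOR T = F
t13 = t6 XNOR t12 = F XNOR F = T

t2 = T, t10 = F, t13 = T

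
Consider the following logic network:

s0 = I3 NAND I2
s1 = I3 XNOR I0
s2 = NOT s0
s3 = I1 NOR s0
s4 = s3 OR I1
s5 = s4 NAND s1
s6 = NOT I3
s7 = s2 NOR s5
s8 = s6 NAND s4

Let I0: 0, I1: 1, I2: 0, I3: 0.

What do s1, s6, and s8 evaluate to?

s1 = 1; s6 = 1; s8 = 0

s0 = I3 NAND I2 = 0 NAND 0 = 1
s1 = I3 XNOR I0 = 0 XNOR 0 = 1
s3 = I1 NOR s0 = 1 NOR 1 = 0
s4 = s3 OR I1 = 0 OR 1 = 1
s6 = NOT I3 = NOT 0 = 1
s8 = s6 NAND s4 = 1 NAND 1 = 0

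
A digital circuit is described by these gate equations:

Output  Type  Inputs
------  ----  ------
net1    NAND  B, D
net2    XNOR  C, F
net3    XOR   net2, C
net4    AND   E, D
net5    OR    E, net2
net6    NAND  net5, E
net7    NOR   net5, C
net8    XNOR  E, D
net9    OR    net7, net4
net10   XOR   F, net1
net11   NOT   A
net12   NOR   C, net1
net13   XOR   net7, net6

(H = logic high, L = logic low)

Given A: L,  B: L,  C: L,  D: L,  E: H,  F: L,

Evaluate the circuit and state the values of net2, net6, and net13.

net2 = C XNOR F = L XNOR L = H
net5 = E OR net2 = H OR H = H
net6 = net5 NAND E = H NAND H = L
net7 = net5 NOR C = H NOR L = L
net13 = net7 XOR net6 = L XOR L = L

net2 = H  net6 = L  net13 = L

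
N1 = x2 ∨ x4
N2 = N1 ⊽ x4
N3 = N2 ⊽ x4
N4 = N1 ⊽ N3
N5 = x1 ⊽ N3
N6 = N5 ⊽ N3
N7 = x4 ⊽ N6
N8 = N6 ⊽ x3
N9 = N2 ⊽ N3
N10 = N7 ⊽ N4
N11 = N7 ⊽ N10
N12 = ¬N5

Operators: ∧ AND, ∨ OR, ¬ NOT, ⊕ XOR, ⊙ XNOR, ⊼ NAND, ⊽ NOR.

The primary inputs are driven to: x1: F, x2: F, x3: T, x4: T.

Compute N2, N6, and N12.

N1 = x2 OR x4 = F OR T = T
N2 = N1 NOR x4 = T NOR T = F
N3 = N2 NOR x4 = F NOR T = F
N5 = x1 NOR N3 = F NOR F = T
N6 = N5 NOR N3 = T NOR F = F
N12 = NOT N5 = NOT T = F

N2 = F, N6 = F, N12 = F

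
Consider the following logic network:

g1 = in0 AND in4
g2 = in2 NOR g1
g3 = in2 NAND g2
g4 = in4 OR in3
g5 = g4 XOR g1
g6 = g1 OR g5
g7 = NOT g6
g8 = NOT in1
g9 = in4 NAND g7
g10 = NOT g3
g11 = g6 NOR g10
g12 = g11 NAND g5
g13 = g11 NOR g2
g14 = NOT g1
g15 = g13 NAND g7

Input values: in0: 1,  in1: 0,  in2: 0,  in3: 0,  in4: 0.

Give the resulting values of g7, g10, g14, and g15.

g7 = 1, g10 = 0, g14 = 1, g15 = 1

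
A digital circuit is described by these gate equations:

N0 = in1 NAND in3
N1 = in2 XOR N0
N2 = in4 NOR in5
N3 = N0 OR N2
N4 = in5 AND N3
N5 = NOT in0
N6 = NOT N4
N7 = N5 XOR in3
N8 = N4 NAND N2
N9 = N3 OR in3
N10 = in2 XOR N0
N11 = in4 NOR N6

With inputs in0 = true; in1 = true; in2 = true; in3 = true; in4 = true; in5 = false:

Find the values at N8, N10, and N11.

N0 = in1 NAND in3 = true NAND true = false
N2 = in4 NOR in5 = true NOR false = false
N3 = N0 OR N2 = false OR false = false
N4 = in5 AND N3 = false AND false = false
N6 = NOT N4 = NOT false = true
N8 = N4 NAND N2 = false NAND false = true
N10 = in2 XOR N0 = true XOR false = true
N11 = in4 NOR N6 = true NOR true = false

N8 = true  N10 = true  N11 = false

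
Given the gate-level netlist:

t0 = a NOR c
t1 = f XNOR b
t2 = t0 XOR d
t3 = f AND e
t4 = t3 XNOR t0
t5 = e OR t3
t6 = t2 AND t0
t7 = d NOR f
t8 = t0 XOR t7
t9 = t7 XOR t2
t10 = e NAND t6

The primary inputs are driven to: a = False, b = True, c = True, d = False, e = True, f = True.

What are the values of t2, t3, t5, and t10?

t0 = a NOR c = False NOR True = False
t2 = t0 XOR d = False XOR False = False
t3 = f AND e = True AND True = True
t5 = e OR t3 = True OR True = True
t6 = t2 AND t0 = False AND False = False
t10 = e NAND t6 = True NAND False = True

t2 = False; t3 = True; t5 = True; t10 = True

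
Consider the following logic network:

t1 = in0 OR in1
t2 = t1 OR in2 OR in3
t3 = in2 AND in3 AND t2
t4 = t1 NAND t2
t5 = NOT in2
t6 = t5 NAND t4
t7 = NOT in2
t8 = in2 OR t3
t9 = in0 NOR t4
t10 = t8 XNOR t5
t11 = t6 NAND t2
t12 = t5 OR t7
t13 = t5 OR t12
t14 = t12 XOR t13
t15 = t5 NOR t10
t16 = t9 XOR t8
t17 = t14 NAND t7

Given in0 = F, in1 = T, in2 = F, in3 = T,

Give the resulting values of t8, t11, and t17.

t8 = F, t11 = F, t17 = T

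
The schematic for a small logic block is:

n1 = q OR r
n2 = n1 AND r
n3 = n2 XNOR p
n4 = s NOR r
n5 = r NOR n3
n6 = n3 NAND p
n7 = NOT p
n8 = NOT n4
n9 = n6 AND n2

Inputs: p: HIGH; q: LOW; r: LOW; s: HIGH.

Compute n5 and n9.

n5 = HIGH, n9 = LOW

n1 = q OR r = LOW OR LOW = LOW
n2 = n1 AND r = LOW AND LOW = LOW
n3 = n2 XNOR p = LOW XNOR HIGH = LOW
n5 = r NOR n3 = LOW NOR LOW = HIGH
n6 = n3 NAND p = LOW NAND HIGH = HIGH
n9 = n6 AND n2 = HIGH AND LOW = LOW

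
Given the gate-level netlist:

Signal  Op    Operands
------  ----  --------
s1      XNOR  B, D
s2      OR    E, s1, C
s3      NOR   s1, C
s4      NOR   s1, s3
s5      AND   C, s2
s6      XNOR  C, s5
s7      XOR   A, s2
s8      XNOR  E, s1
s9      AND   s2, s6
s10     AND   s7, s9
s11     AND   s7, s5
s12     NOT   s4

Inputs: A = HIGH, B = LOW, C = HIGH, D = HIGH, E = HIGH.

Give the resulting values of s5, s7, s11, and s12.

s1 = B XNOR D = LOW XNOR HIGH = LOW
s2 = E OR s1 OR C = HIGH OR LOW OR HIGH = HIGH
s3 = s1 NOR C = LOW NOR HIGH = LOW
s4 = s1 NOR s3 = LOW NOR LOW = HIGH
s5 = C AND s2 = HIGH AND HIGH = HIGH
s7 = A XOR s2 = HIGH XOR HIGH = LOW
s11 = s7 AND s5 = LOW AND HIGH = LOW
s12 = NOT s4 = NOT HIGH = LOW

s5 = HIGH  s7 = LOW  s11 = LOW  s12 = LOW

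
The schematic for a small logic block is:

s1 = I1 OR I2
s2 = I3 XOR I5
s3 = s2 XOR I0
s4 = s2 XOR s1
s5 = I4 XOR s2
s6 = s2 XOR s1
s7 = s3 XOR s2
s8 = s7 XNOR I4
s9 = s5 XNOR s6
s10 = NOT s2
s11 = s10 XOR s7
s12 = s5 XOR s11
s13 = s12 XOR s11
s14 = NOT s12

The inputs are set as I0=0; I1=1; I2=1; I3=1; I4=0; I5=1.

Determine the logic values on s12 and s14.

s12 = 1, s14 = 0

s2 = I3 XOR I5 = 1 XOR 1 = 0
s3 = s2 XOR I0 = 0 XOR 0 = 0
s5 = I4 XOR s2 = 0 XOR 0 = 0
s7 = s3 XOR s2 = 0 XOR 0 = 0
s10 = NOT s2 = NOT 0 = 1
s11 = s10 XOR s7 = 1 XOR 0 = 1
s12 = s5 XOR s11 = 0 XOR 1 = 1
s14 = NOT s12 = NOT 1 = 0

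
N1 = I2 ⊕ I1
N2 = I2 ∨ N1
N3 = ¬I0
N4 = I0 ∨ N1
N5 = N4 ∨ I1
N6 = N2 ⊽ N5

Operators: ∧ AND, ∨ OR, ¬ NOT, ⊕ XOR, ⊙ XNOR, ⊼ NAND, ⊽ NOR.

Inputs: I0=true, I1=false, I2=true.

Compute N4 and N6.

N4 = true  N6 = false

N1 = I2 XOR I1 = true XOR false = true
N2 = I2 OR N1 = true OR true = true
N4 = I0 OR N1 = true OR true = true
N5 = N4 OR I1 = true OR false = true
N6 = N2 NOR N5 = true NOR true = false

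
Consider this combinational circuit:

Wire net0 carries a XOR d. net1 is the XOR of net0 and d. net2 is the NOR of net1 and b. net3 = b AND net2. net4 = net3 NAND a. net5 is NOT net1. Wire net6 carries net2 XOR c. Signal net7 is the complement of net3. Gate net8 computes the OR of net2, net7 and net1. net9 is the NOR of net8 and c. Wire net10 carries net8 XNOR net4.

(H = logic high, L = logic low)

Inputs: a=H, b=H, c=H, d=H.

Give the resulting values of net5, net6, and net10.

net0 = a XOR d = H XOR H = L
net1 = net0 XOR d = L XOR H = H
net2 = net1 NOR b = H NOR H = L
net3 = b AND net2 = H AND L = L
net4 = net3 NAND a = L NAND H = H
net5 = NOT net1 = NOT H = L
net6 = net2 XOR c = L XOR H = H
net7 = NOT net3 = NOT L = H
net8 = net2 OR net7 OR net1 = L OR H OR H = H
net10 = net8 XNOR net4 = H XNOR H = H

net5 = L, net6 = H, net10 = H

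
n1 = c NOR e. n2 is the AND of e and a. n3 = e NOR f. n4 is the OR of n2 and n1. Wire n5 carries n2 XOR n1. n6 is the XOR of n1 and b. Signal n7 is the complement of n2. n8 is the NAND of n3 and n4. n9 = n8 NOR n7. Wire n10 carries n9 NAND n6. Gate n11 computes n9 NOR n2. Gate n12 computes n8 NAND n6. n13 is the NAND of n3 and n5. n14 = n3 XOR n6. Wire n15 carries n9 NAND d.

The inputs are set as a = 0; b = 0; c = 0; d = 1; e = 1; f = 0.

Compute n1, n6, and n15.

n1 = c NOR e = 0 NOR 1 = 0
n2 = e AND a = 1 AND 0 = 0
n3 = e NOR f = 1 NOR 0 = 0
n4 = n2 OR n1 = 0 OR 0 = 0
n6 = n1 XOR b = 0 XOR 0 = 0
n7 = NOT n2 = NOT 0 = 1
n8 = n3 NAND n4 = 0 NAND 0 = 1
n9 = n8 NOR n7 = 1 NOR 1 = 0
n15 = n9 NAND d = 0 NAND 1 = 1

n1 = 0; n6 = 0; n15 = 1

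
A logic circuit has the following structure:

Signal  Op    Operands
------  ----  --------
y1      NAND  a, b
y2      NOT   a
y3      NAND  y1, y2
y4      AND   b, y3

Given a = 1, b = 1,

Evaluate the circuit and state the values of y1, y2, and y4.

y1 = a NAND b = 1 NAND 1 = 0
y2 = NOT a = NOT 1 = 0
y3 = y1 NAND y2 = 0 NAND 0 = 1
y4 = b AND y3 = 1 AND 1 = 1

y1 = 0, y2 = 0, y4 = 1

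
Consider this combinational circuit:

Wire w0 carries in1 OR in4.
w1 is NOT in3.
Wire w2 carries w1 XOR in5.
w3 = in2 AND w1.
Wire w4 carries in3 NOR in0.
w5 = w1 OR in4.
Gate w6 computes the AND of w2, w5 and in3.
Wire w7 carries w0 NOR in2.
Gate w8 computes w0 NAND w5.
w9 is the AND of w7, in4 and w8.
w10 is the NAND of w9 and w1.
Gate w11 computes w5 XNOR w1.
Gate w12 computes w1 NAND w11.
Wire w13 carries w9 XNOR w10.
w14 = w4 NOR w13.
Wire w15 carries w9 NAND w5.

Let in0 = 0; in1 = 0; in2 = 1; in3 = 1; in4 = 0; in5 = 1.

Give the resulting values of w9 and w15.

w0 = in1 OR in4 = 0 OR 0 = 0
w1 = NOT in3 = NOT 1 = 0
w5 = w1 OR in4 = 0 OR 0 = 0
w7 = w0 NOR in2 = 0 NOR 1 = 0
w8 = w0 NAND w5 = 0 NAND 0 = 1
w9 = w7 AND in4 AND w8 = 0 AND 0 AND 1 = 0
w15 = w9 NAND w5 = 0 NAND 0 = 1

w9 = 0, w15 = 1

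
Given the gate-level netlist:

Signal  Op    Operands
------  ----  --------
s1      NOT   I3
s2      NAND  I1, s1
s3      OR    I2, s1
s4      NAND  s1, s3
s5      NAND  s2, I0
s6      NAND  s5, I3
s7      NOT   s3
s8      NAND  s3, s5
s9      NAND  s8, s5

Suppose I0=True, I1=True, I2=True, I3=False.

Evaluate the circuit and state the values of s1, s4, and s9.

s1 = NOT I3 = NOT False = True
s2 = I1 NAND s1 = True NAND True = False
s3 = I2 OR s1 = True OR True = True
s4 = s1 NAND s3 = True NAND True = False
s5 = s2 NAND I0 = False NAND True = True
s8 = s3 NAND s5 = True NAND True = False
s9 = s8 NAND s5 = False NAND True = True

s1 = True, s4 = False, s9 = True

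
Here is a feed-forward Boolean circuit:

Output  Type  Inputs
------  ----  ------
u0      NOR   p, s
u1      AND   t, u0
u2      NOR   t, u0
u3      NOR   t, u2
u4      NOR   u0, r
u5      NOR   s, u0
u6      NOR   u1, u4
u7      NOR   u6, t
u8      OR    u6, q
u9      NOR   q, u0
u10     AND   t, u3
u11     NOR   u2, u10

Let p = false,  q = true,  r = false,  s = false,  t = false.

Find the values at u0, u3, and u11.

u0 = true, u3 = true, u11 = true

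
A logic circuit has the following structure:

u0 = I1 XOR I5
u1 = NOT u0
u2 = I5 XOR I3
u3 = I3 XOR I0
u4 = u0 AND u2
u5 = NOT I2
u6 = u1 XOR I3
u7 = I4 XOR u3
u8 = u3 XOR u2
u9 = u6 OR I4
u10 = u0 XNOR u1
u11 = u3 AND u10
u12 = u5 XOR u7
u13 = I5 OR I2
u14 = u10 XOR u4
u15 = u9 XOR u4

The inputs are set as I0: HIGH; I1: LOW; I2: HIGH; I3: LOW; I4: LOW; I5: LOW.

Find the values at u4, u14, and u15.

u4 = LOW; u14 = LOW; u15 = HIGH

u0 = I1 XOR I5 = LOW XOR LOW = LOW
u1 = NOT u0 = NOT LOW = HIGH
u2 = I5 XOR I3 = LOW XOR LOW = LOW
u4 = u0 AND u2 = LOW AND LOW = LOW
u6 = u1 XOR I3 = HIGH XOR LOW = HIGH
u9 = u6 OR I4 = HIGH OR LOW = HIGH
u10 = u0 XNOR u1 = LOW XNOR HIGH = LOW
u14 = u10 XOR u4 = LOW XOR LOW = LOW
u15 = u9 XOR u4 = HIGH XOR LOW = HIGH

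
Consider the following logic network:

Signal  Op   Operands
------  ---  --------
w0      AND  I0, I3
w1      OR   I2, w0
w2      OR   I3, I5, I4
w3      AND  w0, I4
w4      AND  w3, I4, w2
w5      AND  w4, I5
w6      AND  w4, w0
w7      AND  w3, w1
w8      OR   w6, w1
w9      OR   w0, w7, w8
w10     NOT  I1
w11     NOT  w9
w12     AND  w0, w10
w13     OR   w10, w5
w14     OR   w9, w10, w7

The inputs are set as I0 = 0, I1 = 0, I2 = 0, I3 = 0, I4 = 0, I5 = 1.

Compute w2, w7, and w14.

w0 = I0 AND I3 = 0 AND 0 = 0
w1 = I2 OR w0 = 0 OR 0 = 0
w2 = I3 OR I5 OR I4 = 0 OR 1 OR 0 = 1
w3 = w0 AND I4 = 0 AND 0 = 0
w4 = w3 AND I4 AND w2 = 0 AND 0 AND 1 = 0
w6 = w4 AND w0 = 0 AND 0 = 0
w7 = w3 AND w1 = 0 AND 0 = 0
w8 = w6 OR w1 = 0 OR 0 = 0
w9 = w0 OR w7 OR w8 = 0 OR 0 OR 0 = 0
w10 = NOT I1 = NOT 0 = 1
w14 = w9 OR w10 OR w7 = 0 OR 1 OR 0 = 1

w2 = 1; w7 = 0; w14 = 1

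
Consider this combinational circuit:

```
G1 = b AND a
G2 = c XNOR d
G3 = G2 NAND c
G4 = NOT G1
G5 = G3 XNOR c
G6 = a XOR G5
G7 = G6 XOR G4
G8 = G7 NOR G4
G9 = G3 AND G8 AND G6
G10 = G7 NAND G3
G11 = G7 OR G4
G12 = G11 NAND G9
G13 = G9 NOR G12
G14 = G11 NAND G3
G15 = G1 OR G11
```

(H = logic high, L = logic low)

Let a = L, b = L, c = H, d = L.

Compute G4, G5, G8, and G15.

G4 = H  G5 = H  G8 = L  G15 = H

G1 = b AND a = L AND L = L
G2 = c XNOR d = H XNOR L = L
G3 = G2 NAND c = L NAND H = H
G4 = NOT G1 = NOT L = H
G5 = G3 XNOR c = H XNOR H = H
G6 = a XOR G5 = L XOR H = H
G7 = G6 XOR G4 = H XOR H = L
G8 = G7 NOR G4 = L NOR H = L
G11 = G7 OR G4 = L OR H = H
G15 = G1 OR G11 = L OR H = H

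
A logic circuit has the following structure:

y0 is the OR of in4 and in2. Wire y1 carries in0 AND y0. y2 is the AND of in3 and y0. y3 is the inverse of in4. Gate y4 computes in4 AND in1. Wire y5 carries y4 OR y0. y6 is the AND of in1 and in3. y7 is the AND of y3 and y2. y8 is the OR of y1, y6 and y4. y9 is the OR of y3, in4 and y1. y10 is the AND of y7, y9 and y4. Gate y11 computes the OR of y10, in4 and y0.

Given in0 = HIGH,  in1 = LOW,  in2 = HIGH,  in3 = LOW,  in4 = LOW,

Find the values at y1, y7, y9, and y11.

y1 = HIGH, y7 = LOW, y9 = HIGH, y11 = HIGH

y0 = in4 OR in2 = LOW OR HIGH = HIGH
y1 = in0 AND y0 = HIGH AND HIGH = HIGH
y2 = in3 AND y0 = LOW AND HIGH = LOW
y3 = NOT in4 = NOT LOW = HIGH
y4 = in4 AND in1 = LOW AND LOW = LOW
y7 = y3 AND y2 = HIGH AND LOW = LOW
y9 = y3 OR in4 OR y1 = HIGH OR LOW OR HIGH = HIGH
y10 = y7 AND y9 AND y4 = LOW AND HIGH AND LOW = LOW
y11 = y10 OR in4 OR y0 = LOW OR LOW OR HIGH = HIGH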